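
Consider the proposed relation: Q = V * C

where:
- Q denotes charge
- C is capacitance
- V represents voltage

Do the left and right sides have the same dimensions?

Yes

Q (charge) has dimensions [I T].
C (capacitance) has dimensions [I^2 L^-2 M^-1 T^4].
V (voltage) has dimensions [I^-1 L^2 M T^-3].

Left side: [I T]
Right side: [I T]

Both sides have the same dimensions, so the equation is dimensionally consistent.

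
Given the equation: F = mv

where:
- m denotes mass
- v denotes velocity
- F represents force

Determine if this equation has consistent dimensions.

No

m (mass) has dimensions [M].
v (velocity) has dimensions [L T^-1].
F (force) has dimensions [L M T^-2].

Left side: [L M T^-2]
Right side: [L M T^-1]

The two sides have different dimensions, so the equation is NOT dimensionally consistent.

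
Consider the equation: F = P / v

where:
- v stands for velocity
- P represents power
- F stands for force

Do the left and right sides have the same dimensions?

Yes

v (velocity) has dimensions [L T^-1].
P (power) has dimensions [L^2 M T^-3].
F (force) has dimensions [L M T^-2].

Left side: [L M T^-2]
Right side: [L M T^-2]

Both sides have the same dimensions, so the equation is dimensionally consistent.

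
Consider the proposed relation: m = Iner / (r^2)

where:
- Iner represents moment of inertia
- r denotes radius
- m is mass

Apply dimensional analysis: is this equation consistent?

Yes

Iner (moment of inertia) has dimensions [L^2 M].
r (radius) has dimensions [L].
m (mass) has dimensions [M].

Left side: [M]
Right side: [M]

Both sides have the same dimensions, so the equation is dimensionally consistent.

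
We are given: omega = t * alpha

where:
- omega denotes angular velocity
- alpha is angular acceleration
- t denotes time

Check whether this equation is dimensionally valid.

Yes

omega (angular velocity) has dimensions [T^-1].
alpha (angular acceleration) has dimensions [T^-2].
t (time) has dimensions [T].

Left side: [T^-1]
Right side: [T^-1]

Both sides have the same dimensions, so the equation is dimensionally consistent.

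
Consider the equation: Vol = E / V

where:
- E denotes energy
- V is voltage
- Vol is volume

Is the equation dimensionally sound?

No

E (energy) has dimensions [L^2 M T^-2].
V (voltage) has dimensions [I^-1 L^2 M T^-3].
Vol (volume) has dimensions [L^3].

Left side: [L^3]
Right side: [I T]

The two sides have different dimensions, so the equation is NOT dimensionally consistent.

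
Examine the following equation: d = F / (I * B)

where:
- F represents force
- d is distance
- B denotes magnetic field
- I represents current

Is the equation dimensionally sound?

Yes

F (force) has dimensions [L M T^-2].
d (distance) has dimensions [L].
B (magnetic field) has dimensions [I^-1 M T^-2].
I (current) has dimensions [I].

Left side: [L]
Right side: [L]

Both sides have the same dimensions, so the equation is dimensionally consistent.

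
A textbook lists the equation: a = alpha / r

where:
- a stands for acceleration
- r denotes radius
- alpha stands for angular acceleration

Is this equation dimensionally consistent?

No

a (acceleration) has dimensions [L T^-2].
r (radius) has dimensions [L].
alpha (angular acceleration) has dimensions [T^-2].

Left side: [L T^-2]
Right side: [L^-1 T^-2]

The two sides have different dimensions, so the equation is NOT dimensionally consistent.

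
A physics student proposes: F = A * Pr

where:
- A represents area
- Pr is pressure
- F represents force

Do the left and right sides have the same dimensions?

Yes

A (area) has dimensions [L^2].
Pr (pressure) has dimensions [L^-1 M T^-2].
F (force) has dimensions [L M T^-2].

Left side: [L M T^-2]
Right side: [L M T^-2]

Both sides have the same dimensions, so the equation is dimensionally consistent.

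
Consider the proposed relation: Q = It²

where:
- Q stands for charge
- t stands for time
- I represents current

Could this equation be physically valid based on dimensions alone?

No

Q (charge) has dimensions [I T].
t (time) has dimensions [T].
I (current) has dimensions [I].

Left side: [I T]
Right side: [I T^2]

The two sides have different dimensions, so the equation is NOT dimensionally consistent.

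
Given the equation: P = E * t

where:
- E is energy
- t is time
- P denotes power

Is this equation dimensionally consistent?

No

E (energy) has dimensions [L^2 M T^-2].
t (time) has dimensions [T].
P (power) has dimensions [L^2 M T^-3].

Left side: [L^2 M T^-3]
Right side: [L^2 M T^-1]

The two sides have different dimensions, so the equation is NOT dimensionally consistent.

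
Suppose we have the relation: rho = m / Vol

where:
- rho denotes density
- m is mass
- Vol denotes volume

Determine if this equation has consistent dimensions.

Yes

rho (density) has dimensions [L^-3 M].
m (mass) has dimensions [M].
Vol (volume) has dimensions [L^3].

Left side: [L^-3 M]
Right side: [L^-3 M]

Both sides have the same dimensions, so the equation is dimensionally consistent.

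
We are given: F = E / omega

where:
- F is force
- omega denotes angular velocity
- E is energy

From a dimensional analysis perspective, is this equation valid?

No

F (force) has dimensions [L M T^-2].
omega (angular velocity) has dimensions [T^-1].
E (energy) has dimensions [L^2 M T^-2].

Left side: [L M T^-2]
Right side: [L^2 M T^-1]

The two sides have different dimensions, so the equation is NOT dimensionally consistent.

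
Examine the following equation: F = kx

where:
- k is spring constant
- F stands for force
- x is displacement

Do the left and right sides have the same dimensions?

Yes

k (spring constant) has dimensions [M T^-2].
F (force) has dimensions [L M T^-2].
x (displacement) has dimensions [L].

Left side: [L M T^-2]
Right side: [L M T^-2]

Both sides have the same dimensions, so the equation is dimensionally consistent.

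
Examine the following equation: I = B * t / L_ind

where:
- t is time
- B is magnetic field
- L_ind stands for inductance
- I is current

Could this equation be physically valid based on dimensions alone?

No

t (time) has dimensions [T].
B (magnetic field) has dimensions [I^-1 M T^-2].
L_ind (inductance) has dimensions [I^-2 L^2 M T^-2].
I (current) has dimensions [I].

Left side: [I]
Right side: [I L^-2 T]

The two sides have different dimensions, so the equation is NOT dimensionally consistent.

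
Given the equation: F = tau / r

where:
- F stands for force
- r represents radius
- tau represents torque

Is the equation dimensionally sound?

Yes

F (force) has dimensions [L M T^-2].
r (radius) has dimensions [L].
tau (torque) has dimensions [L^2 M T^-2].

Left side: [L M T^-2]
Right side: [L M T^-2]

Both sides have the same dimensions, so the equation is dimensionally consistent.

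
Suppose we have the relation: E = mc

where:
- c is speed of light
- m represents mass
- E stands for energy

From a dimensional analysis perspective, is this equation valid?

No

c (speed of light) has dimensions [L T^-1].
m (mass) has dimensions [M].
E (energy) has dimensions [L^2 M T^-2].

Left side: [L^2 M T^-2]
Right side: [L M T^-1]

The two sides have different dimensions, so the equation is NOT dimensionally consistent.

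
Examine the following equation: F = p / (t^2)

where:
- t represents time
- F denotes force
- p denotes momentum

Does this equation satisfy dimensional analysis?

No

t (time) has dimensions [T].
F (force) has dimensions [L M T^-2].
p (momentum) has dimensions [L M T^-1].

Left side: [L M T^-2]
Right side: [L M T^-3]

The two sides have different dimensions, so the equation is NOT dimensionally consistent.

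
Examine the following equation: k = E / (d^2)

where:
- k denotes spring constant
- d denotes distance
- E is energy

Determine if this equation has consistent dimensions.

Yes

k (spring constant) has dimensions [M T^-2].
d (distance) has dimensions [L].
E (energy) has dimensions [L^2 M T^-2].

Left side: [M T^-2]
Right side: [M T^-2]

Both sides have the same dimensions, so the equation is dimensionally consistent.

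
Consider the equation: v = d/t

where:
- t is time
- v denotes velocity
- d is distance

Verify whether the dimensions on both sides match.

Yes

t (time) has dimensions [T].
v (velocity) has dimensions [L T^-1].
d (distance) has dimensions [L].

Left side: [L T^-1]
Right side: [L T^-1]

Both sides have the same dimensions, so the equation is dimensionally consistent.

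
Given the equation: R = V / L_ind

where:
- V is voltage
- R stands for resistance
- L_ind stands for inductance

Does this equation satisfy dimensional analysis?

No

V (voltage) has dimensions [I^-1 L^2 M T^-3].
R (resistance) has dimensions [I^-2 L^2 M T^-3].
L_ind (inductance) has dimensions [I^-2 L^2 M T^-2].

Left side: [I^-2 L^2 M T^-3]
Right side: [I T^-1]

The two sides have different dimensions, so the equation is NOT dimensionally consistent.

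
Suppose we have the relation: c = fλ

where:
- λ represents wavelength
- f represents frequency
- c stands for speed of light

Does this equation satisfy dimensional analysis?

Yes

λ (wavelength) has dimensions [L].
f (frequency) has dimensions [T^-1].
c (speed of light) has dimensions [L T^-1].

Left side: [L T^-1]
Right side: [L T^-1]

Both sides have the same dimensions, so the equation is dimensionally consistent.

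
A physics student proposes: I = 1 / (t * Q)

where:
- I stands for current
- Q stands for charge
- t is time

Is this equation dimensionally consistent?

No

I (current) has dimensions [I].
Q (charge) has dimensions [I T].
t (time) has dimensions [T].

Left side: [I]
Right side: [I^-1 T^-2]

The two sides have different dimensions, so the equation is NOT dimensionally consistent.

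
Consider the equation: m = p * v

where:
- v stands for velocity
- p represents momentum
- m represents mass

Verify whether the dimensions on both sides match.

No

v (velocity) has dimensions [L T^-1].
p (momentum) has dimensions [L M T^-1].
m (mass) has dimensions [M].

Left side: [M]
Right side: [L^2 M T^-2]

The two sides have different dimensions, so the equation is NOT dimensionally consistent.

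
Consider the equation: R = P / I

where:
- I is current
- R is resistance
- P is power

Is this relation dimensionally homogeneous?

No

I (current) has dimensions [I].
R (resistance) has dimensions [I^-2 L^2 M T^-3].
P (power) has dimensions [L^2 M T^-3].

Left side: [I^-2 L^2 M T^-3]
Right side: [I^-1 L^2 M T^-3]

The two sides have different dimensions, so the equation is NOT dimensionally consistent.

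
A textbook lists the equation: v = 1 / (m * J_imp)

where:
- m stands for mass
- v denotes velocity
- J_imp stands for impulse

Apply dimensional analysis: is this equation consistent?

No

m (mass) has dimensions [M].
v (velocity) has dimensions [L T^-1].
J_imp (impulse) has dimensions [L M T^-1].

Left side: [L T^-1]
Right side: [L^-1 M^-2 T]

The two sides have different dimensions, so the equation is NOT dimensionally consistent.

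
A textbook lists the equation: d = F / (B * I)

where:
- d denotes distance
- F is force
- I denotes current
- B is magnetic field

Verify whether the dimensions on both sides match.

Yes

d (distance) has dimensions [L].
F (force) has dimensions [L M T^-2].
I (current) has dimensions [I].
B (magnetic field) has dimensions [I^-1 M T^-2].

Left side: [L]
Right side: [L]

Both sides have the same dimensions, so the equation is dimensionally consistent.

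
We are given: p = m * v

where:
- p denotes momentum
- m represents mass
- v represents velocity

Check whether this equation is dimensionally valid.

Yes

p (momentum) has dimensions [L M T^-1].
m (mass) has dimensions [M].
v (velocity) has dimensions [L T^-1].

Left side: [L M T^-1]
Right side: [L M T^-1]

Both sides have the same dimensions, so the equation is dimensionally consistent.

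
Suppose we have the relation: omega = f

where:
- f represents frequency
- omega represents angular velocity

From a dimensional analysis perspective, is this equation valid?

Yes

f (frequency) has dimensions [T^-1].
omega (angular velocity) has dimensions [T^-1].

Left side: [T^-1]
Right side: [T^-1]

Both sides have the same dimensions, so the equation is dimensionally consistent.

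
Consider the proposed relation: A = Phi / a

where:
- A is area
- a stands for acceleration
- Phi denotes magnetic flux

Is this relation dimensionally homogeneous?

No

A (area) has dimensions [L^2].
a (acceleration) has dimensions [L T^-2].
Phi (magnetic flux) has dimensions [I^-1 L^2 M T^-2].

Left side: [L^2]
Right side: [I^-1 L M]

The two sides have different dimensions, so the equation is NOT dimensionally consistent.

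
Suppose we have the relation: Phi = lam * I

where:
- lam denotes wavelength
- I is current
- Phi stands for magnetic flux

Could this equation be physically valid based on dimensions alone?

No

lam (wavelength) has dimensions [L].
I (current) has dimensions [I].
Phi (magnetic flux) has dimensions [I^-1 L^2 M T^-2].

Left side: [I^-1 L^2 M T^-2]
Right side: [I L]

The two sides have different dimensions, so the equation is NOT dimensionally consistent.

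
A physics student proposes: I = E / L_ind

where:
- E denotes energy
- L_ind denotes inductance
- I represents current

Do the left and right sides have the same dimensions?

No

E (energy) has dimensions [L^2 M T^-2].
L_ind (inductance) has dimensions [I^-2 L^2 M T^-2].
I (current) has dimensions [I].

Left side: [I]
Right side: [I^2]

The two sides have different dimensions, so the equation is NOT dimensionally consistent.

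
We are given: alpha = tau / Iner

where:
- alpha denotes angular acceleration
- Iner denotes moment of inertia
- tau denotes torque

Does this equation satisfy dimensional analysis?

Yes

alpha (angular acceleration) has dimensions [T^-2].
Iner (moment of inertia) has dimensions [L^2 M].
tau (torque) has dimensions [L^2 M T^-2].

Left side: [T^-2]
Right side: [T^-2]

Both sides have the same dimensions, so the equation is dimensionally consistent.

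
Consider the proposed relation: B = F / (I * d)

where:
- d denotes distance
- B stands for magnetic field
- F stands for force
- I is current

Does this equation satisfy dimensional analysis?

Yes

d (distance) has dimensions [L].
B (magnetic field) has dimensions [I^-1 M T^-2].
F (force) has dimensions [L M T^-2].
I (current) has dimensions [I].

Left side: [I^-1 M T^-2]
Right side: [I^-1 M T^-2]

Both sides have the same dimensions, so the equation is dimensionally consistent.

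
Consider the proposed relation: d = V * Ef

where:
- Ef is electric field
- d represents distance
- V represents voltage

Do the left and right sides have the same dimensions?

No

Ef (electric field) has dimensions [I^-1 L M T^-3].
d (distance) has dimensions [L].
V (voltage) has dimensions [I^-1 L^2 M T^-3].

Left side: [L]
Right side: [I^-2 L^3 M^2 T^-6]

The two sides have different dimensions, so the equation is NOT dimensionally consistent.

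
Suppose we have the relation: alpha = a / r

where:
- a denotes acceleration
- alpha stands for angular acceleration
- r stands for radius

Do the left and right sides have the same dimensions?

Yes

a (acceleration) has dimensions [L T^-2].
alpha (angular acceleration) has dimensions [T^-2].
r (radius) has dimensions [L].

Left side: [T^-2]
Right side: [T^-2]

Both sides have the same dimensions, so the equation is dimensionally consistent.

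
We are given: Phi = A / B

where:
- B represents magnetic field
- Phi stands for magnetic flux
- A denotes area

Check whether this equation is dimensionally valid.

No

B (magnetic field) has dimensions [I^-1 M T^-2].
Phi (magnetic flux) has dimensions [I^-1 L^2 M T^-2].
A (area) has dimensions [L^2].

Left side: [I^-1 L^2 M T^-2]
Right side: [I L^2 M^-1 T^2]

The two sides have different dimensions, so the equation is NOT dimensionally consistent.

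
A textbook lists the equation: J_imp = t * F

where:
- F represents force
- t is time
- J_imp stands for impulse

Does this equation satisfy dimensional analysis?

Yes

F (force) has dimensions [L M T^-2].
t (time) has dimensions [T].
J_imp (impulse) has dimensions [L M T^-1].

Left side: [L M T^-1]
Right side: [L M T^-1]

Both sides have the same dimensions, so the equation is dimensionally consistent.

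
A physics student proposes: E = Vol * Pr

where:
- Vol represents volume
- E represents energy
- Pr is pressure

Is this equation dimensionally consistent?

Yes

Vol (volume) has dimensions [L^3].
E (energy) has dimensions [L^2 M T^-2].
Pr (pressure) has dimensions [L^-1 M T^-2].

Left side: [L^2 M T^-2]
Right side: [L^2 M T^-2]

Both sides have the same dimensions, so the equation is dimensionally consistent.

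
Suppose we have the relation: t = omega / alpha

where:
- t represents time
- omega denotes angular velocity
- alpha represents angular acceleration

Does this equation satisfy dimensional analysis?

Yes

t (time) has dimensions [T].
omega (angular velocity) has dimensions [T^-1].
alpha (angular acceleration) has dimensions [T^-2].

Left side: [T]
Right side: [T]

Both sides have the same dimensions, so the equation is dimensionally consistent.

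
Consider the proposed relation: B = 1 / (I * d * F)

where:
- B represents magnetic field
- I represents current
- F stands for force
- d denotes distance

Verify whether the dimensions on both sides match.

No

B (magnetic field) has dimensions [I^-1 M T^-2].
I (current) has dimensions [I].
F (force) has dimensions [L M T^-2].
d (distance) has dimensions [L].

Left side: [I^-1 M T^-2]
Right side: [I^-1 L^-2 M^-1 T^2]

The two sides have different dimensions, so the equation is NOT dimensionally consistent.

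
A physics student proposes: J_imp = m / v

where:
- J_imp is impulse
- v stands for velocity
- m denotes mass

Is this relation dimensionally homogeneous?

No

J_imp (impulse) has dimensions [L M T^-1].
v (velocity) has dimensions [L T^-1].
m (mass) has dimensions [M].

Left side: [L M T^-1]
Right side: [L^-1 M T]

The two sides have different dimensions, so the equation is NOT dimensionally consistent.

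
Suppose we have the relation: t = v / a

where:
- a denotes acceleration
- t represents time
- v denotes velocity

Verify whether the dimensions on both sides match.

Yes

a (acceleration) has dimensions [L T^-2].
t (time) has dimensions [T].
v (velocity) has dimensions [L T^-1].

Left side: [T]
Right side: [T]

Both sides have the same dimensions, so the equation is dimensionally consistent.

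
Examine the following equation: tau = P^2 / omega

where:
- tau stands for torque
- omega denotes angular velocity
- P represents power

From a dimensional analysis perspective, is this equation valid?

No

tau (torque) has dimensions [L^2 M T^-2].
omega (angular velocity) has dimensions [T^-1].
P (power) has dimensions [L^2 M T^-3].

Left side: [L^2 M T^-2]
Right side: [L^4 M^2 T^-5]

The two sides have different dimensions, so the equation is NOT dimensionally consistent.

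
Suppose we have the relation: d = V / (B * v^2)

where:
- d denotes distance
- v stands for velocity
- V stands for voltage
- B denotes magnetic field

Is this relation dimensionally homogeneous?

No

d (distance) has dimensions [L].
v (velocity) has dimensions [L T^-1].
V (voltage) has dimensions [I^-1 L^2 M T^-3].
B (magnetic field) has dimensions [I^-1 M T^-2].

Left side: [L]
Right side: [T]

The two sides have different dimensions, so the equation is NOT dimensionally consistent.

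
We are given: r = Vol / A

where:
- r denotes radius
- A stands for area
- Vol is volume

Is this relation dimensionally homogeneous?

Yes

r (radius) has dimensions [L].
A (area) has dimensions [L^2].
Vol (volume) has dimensions [L^3].

Left side: [L]
Right side: [L]

Both sides have the same dimensions, so the equation is dimensionally consistent.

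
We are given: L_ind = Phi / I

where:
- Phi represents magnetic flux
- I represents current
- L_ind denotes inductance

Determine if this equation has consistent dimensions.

Yes

Phi (magnetic flux) has dimensions [I^-1 L^2 M T^-2].
I (current) has dimensions [I].
L_ind (inductance) has dimensions [I^-2 L^2 M T^-2].

Left side: [I^-2 L^2 M T^-2]
Right side: [I^-2 L^2 M T^-2]

Both sides have the same dimensions, so the equation is dimensionally consistent.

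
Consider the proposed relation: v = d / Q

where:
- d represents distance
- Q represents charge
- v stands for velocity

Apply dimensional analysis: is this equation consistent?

No

d (distance) has dimensions [L].
Q (charge) has dimensions [I T].
v (velocity) has dimensions [L T^-1].

Left side: [L T^-1]
Right side: [I^-1 L T^-1]

The two sides have different dimensions, so the equation is NOT dimensionally consistent.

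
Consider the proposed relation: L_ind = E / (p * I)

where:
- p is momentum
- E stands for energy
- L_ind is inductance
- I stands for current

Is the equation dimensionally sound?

No

p (momentum) has dimensions [L M T^-1].
E (energy) has dimensions [L^2 M T^-2].
L_ind (inductance) has dimensions [I^-2 L^2 M T^-2].
I (current) has dimensions [I].

Left side: [I^-2 L^2 M T^-2]
Right side: [I^-1 L T^-1]

The two sides have different dimensions, so the equation is NOT dimensionally consistent.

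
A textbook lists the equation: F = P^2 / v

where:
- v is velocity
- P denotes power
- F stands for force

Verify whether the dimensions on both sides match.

No

v (velocity) has dimensions [L T^-1].
P (power) has dimensions [L^2 M T^-3].
F (force) has dimensions [L M T^-2].

Left side: [L M T^-2]
Right side: [L^3 M^2 T^-5]

The two sides have different dimensions, so the equation is NOT dimensionally consistent.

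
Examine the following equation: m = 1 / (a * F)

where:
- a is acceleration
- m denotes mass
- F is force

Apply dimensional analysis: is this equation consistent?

No

a (acceleration) has dimensions [L T^-2].
m (mass) has dimensions [M].
F (force) has dimensions [L M T^-2].

Left side: [M]
Right side: [L^-2 M^-1 T^4]

The two sides have different dimensions, so the equation is NOT dimensionally consistent.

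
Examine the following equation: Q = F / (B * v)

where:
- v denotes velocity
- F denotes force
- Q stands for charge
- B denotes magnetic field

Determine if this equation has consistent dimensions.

Yes

v (velocity) has dimensions [L T^-1].
F (force) has dimensions [L M T^-2].
Q (charge) has dimensions [I T].
B (magnetic field) has dimensions [I^-1 M T^-2].

Left side: [I T]
Right side: [I T]

Both sides have the same dimensions, so the equation is dimensionally consistent.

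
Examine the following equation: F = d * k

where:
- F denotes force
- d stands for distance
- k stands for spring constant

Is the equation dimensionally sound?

Yes

F (force) has dimensions [L M T^-2].
d (distance) has dimensions [L].
k (spring constant) has dimensions [M T^-2].

Left side: [L M T^-2]
Right side: [L M T^-2]

Both sides have the same dimensions, so the equation is dimensionally consistent.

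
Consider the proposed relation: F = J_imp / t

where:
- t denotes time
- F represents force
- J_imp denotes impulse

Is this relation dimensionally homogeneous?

Yes

t (time) has dimensions [T].
F (force) has dimensions [L M T^-2].
J_imp (impulse) has dimensions [L M T^-1].

Left side: [L M T^-2]
Right side: [L M T^-2]

Both sides have the same dimensions, so the equation is dimensionally consistent.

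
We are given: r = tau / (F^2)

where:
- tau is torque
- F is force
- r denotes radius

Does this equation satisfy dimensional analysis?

No

tau (torque) has dimensions [L^2 M T^-2].
F (force) has dimensions [L M T^-2].
r (radius) has dimensions [L].

Left side: [L]
Right side: [M^-1 T^2]

The two sides have different dimensions, so the equation is NOT dimensionally consistent.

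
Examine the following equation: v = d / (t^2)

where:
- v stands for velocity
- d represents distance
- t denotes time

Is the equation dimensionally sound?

No

v (velocity) has dimensions [L T^-1].
d (distance) has dimensions [L].
t (time) has dimensions [T].

Left side: [L T^-1]
Right side: [L T^-2]

The two sides have different dimensions, so the equation is NOT dimensionally consistent.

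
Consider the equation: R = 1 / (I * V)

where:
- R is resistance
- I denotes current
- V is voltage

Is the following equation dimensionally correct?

No

R (resistance) has dimensions [I^-2 L^2 M T^-3].
I (current) has dimensions [I].
V (voltage) has dimensions [I^-1 L^2 M T^-3].

Left side: [I^-2 L^2 M T^-3]
Right side: [L^-2 M^-1 T^3]

The two sides have different dimensions, so the equation is NOT dimensionally consistent.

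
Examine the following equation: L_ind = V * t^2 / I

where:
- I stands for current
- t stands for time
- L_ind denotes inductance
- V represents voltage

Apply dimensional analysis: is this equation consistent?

No

I (current) has dimensions [I].
t (time) has dimensions [T].
L_ind (inductance) has dimensions [I^-2 L^2 M T^-2].
V (voltage) has dimensions [I^-1 L^2 M T^-3].

Left side: [I^-2 L^2 M T^-2]
Right side: [I^-2 L^2 M T^-1]

The two sides have different dimensions, so the equation is NOT dimensionally consistent.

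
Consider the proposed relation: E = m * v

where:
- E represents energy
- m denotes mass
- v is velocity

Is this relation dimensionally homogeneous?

No

E (energy) has dimensions [L^2 M T^-2].
m (mass) has dimensions [M].
v (velocity) has dimensions [L T^-1].

Left side: [L^2 M T^-2]
Right side: [L M T^-1]

The two sides have different dimensions, so the equation is NOT dimensionally consistent.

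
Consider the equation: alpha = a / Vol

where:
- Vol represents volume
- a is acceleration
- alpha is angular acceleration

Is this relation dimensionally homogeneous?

No

Vol (volume) has dimensions [L^3].
a (acceleration) has dimensions [L T^-2].
alpha (angular acceleration) has dimensions [T^-2].

Left side: [T^-2]
Right side: [L^-2 T^-2]

The two sides have different dimensions, so the equation is NOT dimensionally consistent.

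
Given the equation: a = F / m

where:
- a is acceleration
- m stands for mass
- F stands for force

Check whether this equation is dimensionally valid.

Yes

a (acceleration) has dimensions [L T^-2].
m (mass) has dimensions [M].
F (force) has dimensions [L M T^-2].

Left side: [L T^-2]
Right side: [L T^-2]

Both sides have the same dimensions, so the equation is dimensionally consistent.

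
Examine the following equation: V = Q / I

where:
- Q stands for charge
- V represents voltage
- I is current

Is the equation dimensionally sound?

No

Q (charge) has dimensions [I T].
V (voltage) has dimensions [I^-1 L^2 M T^-3].
I (current) has dimensions [I].

Left side: [I^-1 L^2 M T^-3]
Right side: [T]

The two sides have different dimensions, so the equation is NOT dimensionally consistent.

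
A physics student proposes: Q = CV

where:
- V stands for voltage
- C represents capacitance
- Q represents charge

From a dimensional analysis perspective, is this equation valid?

Yes

V (voltage) has dimensions [I^-1 L^2 M T^-3].
C (capacitance) has dimensions [I^2 L^-2 M^-1 T^4].
Q (charge) has dimensions [I T].

Left side: [I T]
Right side: [I T]

Both sides have the same dimensions, so the equation is dimensionally consistent.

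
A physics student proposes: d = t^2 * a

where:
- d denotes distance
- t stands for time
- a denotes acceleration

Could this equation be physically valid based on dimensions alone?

Yes

d (distance) has dimensions [L].
t (time) has dimensions [T].
a (acceleration) has dimensions [L T^-2].

Left side: [L]
Right side: [L]

Both sides have the same dimensions, so the equation is dimensionally consistent.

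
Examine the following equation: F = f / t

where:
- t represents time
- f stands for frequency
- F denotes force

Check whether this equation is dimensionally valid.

No

t (time) has dimensions [T].
f (frequency) has dimensions [T^-1].
F (force) has dimensions [L M T^-2].

Left side: [L M T^-2]
Right side: [T^-2]

The two sides have different dimensions, so the equation is NOT dimensionally consistent.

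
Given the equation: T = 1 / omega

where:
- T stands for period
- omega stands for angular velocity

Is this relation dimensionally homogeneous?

Yes

T (period) has dimensions [T].
omega (angular velocity) has dimensions [T^-1].

Left side: [T]
Right side: [T]

Both sides have the same dimensions, so the equation is dimensionally consistent.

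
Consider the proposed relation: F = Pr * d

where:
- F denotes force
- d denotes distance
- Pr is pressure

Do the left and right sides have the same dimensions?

No

F (force) has dimensions [L M T^-2].
d (distance) has dimensions [L].
Pr (pressure) has dimensions [L^-1 M T^-2].

Left side: [L M T^-2]
Right side: [M T^-2]

The two sides have different dimensions, so the equation is NOT dimensionally consistent.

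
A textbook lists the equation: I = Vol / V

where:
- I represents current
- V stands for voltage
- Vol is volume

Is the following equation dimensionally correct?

No

I (current) has dimensions [I].
V (voltage) has dimensions [I^-1 L^2 M T^-3].
Vol (volume) has dimensions [L^3].

Left side: [I]
Right side: [I L M^-1 T^3]

The two sides have different dimensions, so the equation is NOT dimensionally consistent.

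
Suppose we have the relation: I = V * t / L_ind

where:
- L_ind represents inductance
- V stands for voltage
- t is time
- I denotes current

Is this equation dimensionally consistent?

Yes

L_ind (inductance) has dimensions [I^-2 L^2 M T^-2].
V (voltage) has dimensions [I^-1 L^2 M T^-3].
t (time) has dimensions [T].
I (current) has dimensions [I].

Left side: [I]
Right side: [I]

Both sides have the same dimensions, so the equation is dimensionally consistent.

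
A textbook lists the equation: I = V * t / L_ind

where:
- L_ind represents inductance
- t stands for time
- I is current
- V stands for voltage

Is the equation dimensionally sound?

Yes

L_ind (inductance) has dimensions [I^-2 L^2 M T^-2].
t (time) has dimensions [T].
I (current) has dimensions [I].
V (voltage) has dimensions [I^-1 L^2 M T^-3].

Left side: [I]
Right side: [I]

Both sides have the same dimensions, so the equation is dimensionally consistent.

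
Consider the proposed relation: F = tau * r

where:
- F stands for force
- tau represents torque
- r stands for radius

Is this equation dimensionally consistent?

No

F (force) has dimensions [L M T^-2].
tau (torque) has dimensions [L^2 M T^-2].
r (radius) has dimensions [L].

Left side: [L M T^-2]
Right side: [L^3 M T^-2]

The two sides have different dimensions, so the equation is NOT dimensionally consistent.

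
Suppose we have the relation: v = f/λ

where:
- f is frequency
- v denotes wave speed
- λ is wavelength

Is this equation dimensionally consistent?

No

f (frequency) has dimensions [T^-1].
v (wave speed) has dimensions [L T^-1].
λ (wavelength) has dimensions [L].

Left side: [L T^-1]
Right side: [L^-1 T^-1]

The two sides have different dimensions, so the equation is NOT dimensionally consistent.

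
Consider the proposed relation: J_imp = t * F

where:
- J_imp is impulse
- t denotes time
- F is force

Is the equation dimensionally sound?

Yes

J_imp (impulse) has dimensions [L M T^-1].
t (time) has dimensions [T].
F (force) has dimensions [L M T^-2].

Left side: [L M T^-1]
Right side: [L M T^-1]

Both sides have the same dimensions, so the equation is dimensionally consistent.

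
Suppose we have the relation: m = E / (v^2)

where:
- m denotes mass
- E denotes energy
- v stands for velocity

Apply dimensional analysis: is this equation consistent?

Yes

m (mass) has dimensions [M].
E (energy) has dimensions [L^2 M T^-2].
v (velocity) has dimensions [L T^-1].

Left side: [M]
Right side: [M]

Both sides have the same dimensions, so the equation is dimensionally consistent.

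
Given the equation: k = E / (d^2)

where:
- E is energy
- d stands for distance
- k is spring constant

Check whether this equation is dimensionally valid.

Yes

E (energy) has dimensions [L^2 M T^-2].
d (distance) has dimensions [L].
k (spring constant) has dimensions [M T^-2].

Left side: [M T^-2]
Right side: [M T^-2]

Both sides have the same dimensions, so the equation is dimensionally consistent.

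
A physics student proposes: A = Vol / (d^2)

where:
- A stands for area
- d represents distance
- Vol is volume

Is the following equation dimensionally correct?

No

A (area) has dimensions [L^2].
d (distance) has dimensions [L].
Vol (volume) has dimensions [L^3].

Left side: [L^2]
Right side: [L]

The two sides have different dimensions, so the equation is NOT dimensionally consistent.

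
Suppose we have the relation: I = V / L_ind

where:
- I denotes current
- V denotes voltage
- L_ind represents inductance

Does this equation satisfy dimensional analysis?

No

I (current) has dimensions [I].
V (voltage) has dimensions [I^-1 L^2 M T^-3].
L_ind (inductance) has dimensions [I^-2 L^2 M T^-2].

Left side: [I]
Right side: [I T^-1]

The two sides have different dimensions, so the equation is NOT dimensionally consistent.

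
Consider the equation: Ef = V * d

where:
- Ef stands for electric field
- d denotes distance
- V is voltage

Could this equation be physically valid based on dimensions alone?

No

Ef (electric field) has dimensions [I^-1 L M T^-3].
d (distance) has dimensions [L].
V (voltage) has dimensions [I^-1 L^2 M T^-3].

Left side: [I^-1 L M T^-3]
Right side: [I^-1 L^3 M T^-3]

The two sides have different dimensions, so the equation is NOT dimensionally consistent.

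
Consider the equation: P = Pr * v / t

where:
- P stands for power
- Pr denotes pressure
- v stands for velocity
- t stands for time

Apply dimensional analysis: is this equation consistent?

No

P (power) has dimensions [L^2 M T^-3].
Pr (pressure) has dimensions [L^-1 M T^-2].
v (velocity) has dimensions [L T^-1].
t (time) has dimensions [T].

Left side: [L^2 M T^-3]
Right side: [M T^-4]

The two sides have different dimensions, so the equation is NOT dimensionally consistent.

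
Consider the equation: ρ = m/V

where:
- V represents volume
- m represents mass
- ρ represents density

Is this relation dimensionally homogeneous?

Yes

V (volume) has dimensions [L^3].
m (mass) has dimensions [M].
ρ (density) has dimensions [L^-3 M].

Left side: [L^-3 M]
Right side: [L^-3 M]

Both sides have the same dimensions, so the equation is dimensionally consistent.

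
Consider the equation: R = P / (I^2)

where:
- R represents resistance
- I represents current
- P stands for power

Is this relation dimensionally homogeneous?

Yes

R (resistance) has dimensions [I^-2 L^2 M T^-3].
I (current) has dimensions [I].
P (power) has dimensions [L^2 M T^-3].

Left side: [I^-2 L^2 M T^-3]
Right side: [I^-2 L^2 M T^-3]

Both sides have the same dimensions, so the equation is dimensionally consistent.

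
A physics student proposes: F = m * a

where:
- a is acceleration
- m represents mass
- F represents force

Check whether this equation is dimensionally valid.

Yes

a (acceleration) has dimensions [L T^-2].
m (mass) has dimensions [M].
F (force) has dimensions [L M T^-2].

Left side: [L M T^-2]
Right side: [L M T^-2]

Both sides have the same dimensions, so the equation is dimensionally consistent.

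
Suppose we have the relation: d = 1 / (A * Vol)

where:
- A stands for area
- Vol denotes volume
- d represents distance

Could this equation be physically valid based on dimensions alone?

No

A (area) has dimensions [L^2].
Vol (volume) has dimensions [L^3].
d (distance) has dimensions [L].

Left side: [L]
Right side: [L^-5]

The two sides have different dimensions, so the equation is NOT dimensionally consistent.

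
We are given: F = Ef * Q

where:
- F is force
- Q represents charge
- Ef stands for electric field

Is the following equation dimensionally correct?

Yes

F (force) has dimensions [L M T^-2].
Q (charge) has dimensions [I T].
Ef (electric field) has dimensions [I^-1 L M T^-3].

Left side: [L M T^-2]
Right side: [L M T^-2]

Both sides have the same dimensions, so the equation is dimensionally consistent.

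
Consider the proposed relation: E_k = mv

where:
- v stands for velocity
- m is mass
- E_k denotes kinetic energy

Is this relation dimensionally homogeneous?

No

v (velocity) has dimensions [L T^-1].
m (mass) has dimensions [M].
E_k (kinetic energy) has dimensions [L^2 M T^-2].

Left side: [L^2 M T^-2]
Right side: [L M T^-1]

The two sides have different dimensions, so the equation is NOT dimensionally consistent.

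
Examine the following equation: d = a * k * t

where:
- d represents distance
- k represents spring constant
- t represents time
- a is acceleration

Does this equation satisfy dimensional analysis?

No

d (distance) has dimensions [L].
k (spring constant) has dimensions [M T^-2].
t (time) has dimensions [T].
a (acceleration) has dimensions [L T^-2].

Left side: [L]
Right side: [L M T^-3]

The two sides have different dimensions, so the equation is NOT dimensionally consistent.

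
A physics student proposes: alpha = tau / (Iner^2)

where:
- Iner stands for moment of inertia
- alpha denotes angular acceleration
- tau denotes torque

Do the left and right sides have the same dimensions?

No

Iner (moment of inertia) has dimensions [L^2 M].
alpha (angular acceleration) has dimensions [T^-2].
tau (torque) has dimensions [L^2 M T^-2].

Left side: [T^-2]
Right side: [L^-2 M^-1 T^-2]

The two sides have different dimensions, so the equation is NOT dimensionally consistent.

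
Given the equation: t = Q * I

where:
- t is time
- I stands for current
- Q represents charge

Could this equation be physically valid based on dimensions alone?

No

t (time) has dimensions [T].
I (current) has dimensions [I].
Q (charge) has dimensions [I T].

Left side: [T]
Right side: [I^2 T]

The two sides have different dimensions, so the equation is NOT dimensionally consistent.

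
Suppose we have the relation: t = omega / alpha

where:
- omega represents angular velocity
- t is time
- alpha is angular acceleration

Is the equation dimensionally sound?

Yes

omega (angular velocity) has dimensions [T^-1].
t (time) has dimensions [T].
alpha (angular acceleration) has dimensions [T^-2].

Left side: [T]
Right side: [T]

Both sides have the same dimensions, so the equation is dimensionally consistent.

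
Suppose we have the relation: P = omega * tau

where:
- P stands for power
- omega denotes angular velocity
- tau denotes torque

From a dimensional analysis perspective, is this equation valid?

Yes

P (power) has dimensions [L^2 M T^-3].
omega (angular velocity) has dimensions [T^-1].
tau (torque) has dimensions [L^2 M T^-2].

Left side: [L^2 M T^-3]
Right side: [L^2 M T^-3]

Both sides have the same dimensions, so the equation is dimensionally consistent.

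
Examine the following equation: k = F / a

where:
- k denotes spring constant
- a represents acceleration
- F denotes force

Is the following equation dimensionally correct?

No

k (spring constant) has dimensions [M T^-2].
a (acceleration) has dimensions [L T^-2].
F (force) has dimensions [L M T^-2].

Left side: [M T^-2]
Right side: [M]

The two sides have different dimensions, so the equation is NOT dimensionally consistent.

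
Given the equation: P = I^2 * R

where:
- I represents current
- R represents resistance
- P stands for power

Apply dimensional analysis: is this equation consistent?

Yes

I (current) has dimensions [I].
R (resistance) has dimensions [I^-2 L^2 M T^-3].
P (power) has dimensions [L^2 M T^-3].

Left side: [L^2 M T^-3]
Right side: [L^2 M T^-3]

Both sides have the same dimensions, so the equation is dimensionally consistent.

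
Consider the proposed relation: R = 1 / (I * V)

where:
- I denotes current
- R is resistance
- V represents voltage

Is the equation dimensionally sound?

No

I (current) has dimensions [I].
R (resistance) has dimensions [I^-2 L^2 M T^-3].
V (voltage) has dimensions [I^-1 L^2 M T^-3].

Left side: [I^-2 L^2 M T^-3]
Right side: [L^-2 M^-1 T^3]

The two sides have different dimensions, so the equation is NOT dimensionally consistent.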